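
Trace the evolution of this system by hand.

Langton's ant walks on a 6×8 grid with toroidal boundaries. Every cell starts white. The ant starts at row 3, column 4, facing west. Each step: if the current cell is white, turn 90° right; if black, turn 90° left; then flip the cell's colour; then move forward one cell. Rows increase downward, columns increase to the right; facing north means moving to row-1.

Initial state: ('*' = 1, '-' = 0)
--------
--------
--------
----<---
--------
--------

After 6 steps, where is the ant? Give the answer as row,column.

step 0: --------
--------
--------
----<---
--------
--------
step 1: --------
--------
----^---
----*---
--------
--------
step 2: --------
--------
----*>--
----*---
--------
--------
step 3: --------
--------
----**--
----*v--
--------
--------
step 4: --------
--------
----**--
----<*--
--------
--------
step 5: --------
--------
----**--
-----*--
----v---
--------
step 6: --------
--------
----**--
-----*--
---<*---
--------

4,3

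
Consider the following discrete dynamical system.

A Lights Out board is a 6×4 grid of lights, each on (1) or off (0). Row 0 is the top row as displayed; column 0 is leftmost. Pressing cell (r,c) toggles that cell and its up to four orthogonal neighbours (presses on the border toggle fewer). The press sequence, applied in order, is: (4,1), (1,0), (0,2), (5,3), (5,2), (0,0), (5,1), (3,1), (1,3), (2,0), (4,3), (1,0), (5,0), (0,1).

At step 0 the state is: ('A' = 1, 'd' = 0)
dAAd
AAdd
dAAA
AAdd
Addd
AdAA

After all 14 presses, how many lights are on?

0) dAAd
AAdd
dAAA
AAdd
Addd
AdAA
1) dAAd
AAdd
dAAA
Addd
dAAd
AAAA
2) AAAd
dddd
AAAA
Addd
dAAd
AAAA
3) AddA
ddAd
AAAA
Addd
dAAd
AAAA
4) AddA
ddAd
AAAA
Addd
dAAA
AAdd
5) AddA
ddAd
AAAA
Addd
dAdA
AdAA
6) dAdA
AdAd
AAAA
Addd
dAdA
AdAA
7) dAdA
AdAd
AAAA
Addd
dddA
dAdA
8) dAdA
AdAd
AdAA
dAAd
dAdA
dAdA
9) dAdd
AddA
AdAd
dAAd
dAdA
dAdA
10) dAdd
dddA
dAAd
AAAd
dAdA
dAdA
11) dAdd
dddA
dAAd
AAAA
dAAd
dAdd
12) AAdd
AAdA
AAAd
AAAA
dAAd
dAdd
13) AAdd
AAdA
AAAd
AAAA
AAAd
Addd
14) ddAd
AddA
AAAd
AAAA
AAAd
Addd

14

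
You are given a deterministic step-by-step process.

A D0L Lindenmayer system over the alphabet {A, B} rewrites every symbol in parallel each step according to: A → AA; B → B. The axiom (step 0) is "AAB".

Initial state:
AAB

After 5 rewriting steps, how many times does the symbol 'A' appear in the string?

64

[0] AAB
[1] AAAAB
[2] AAAAAAAAB
[3] AAAAAAAAAAAAAAAAB
[4] AAAAAAAAAAAAAAAAAAAAAAAAAAAAAAAAB
[5] AAAAAAAAAAAAAAAAAAAAAAAAAAAAAAAAAAAAAAAAAAAAAAAAAAAAAAAAAAAAAAAAB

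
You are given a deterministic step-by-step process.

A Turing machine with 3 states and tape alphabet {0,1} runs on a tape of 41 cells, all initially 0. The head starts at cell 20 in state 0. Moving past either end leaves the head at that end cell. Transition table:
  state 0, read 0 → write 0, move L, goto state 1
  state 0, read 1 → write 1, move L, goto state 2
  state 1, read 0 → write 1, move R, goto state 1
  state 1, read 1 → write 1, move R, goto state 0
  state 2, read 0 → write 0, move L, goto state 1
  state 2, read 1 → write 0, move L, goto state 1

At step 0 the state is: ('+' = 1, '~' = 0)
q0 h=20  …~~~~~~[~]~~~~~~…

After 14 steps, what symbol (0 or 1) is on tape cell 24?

1

t=0: q0 h=20  …~~~~~~[~]~~~~~~…
t=1: q1 h=19  …~~~~~~[~]~~~~~~…
t=2: q1 h=20  …~~~~~+[~]~~~~~~…
t=3: q1 h=21  …~~~~++[~]~~~~~~…
t=4: q1 h=22  …~~~+++[~]~~~~~~…
t=5: q1 h=23  …~~++++[~]~~~~~~…
t=6: q1 h=24  …~+++++[~]~~~~~~…
t=7: q1 h=25  …++++++[~]~~~~~~…
t=8: q1 h=26  …++++++[~]~~~~~~…
t=9: q1 h=27  …++++++[~]~~~~~~…
t=10: q1 h=28  …++++++[~]~~~~~~…
t=11: q1 h=29  …++++++[~]~~~~~~…
t=12: q1 h=30  …++++++[~]~~~~~~…
t=13: q1 h=31  …++++++[~]~~~~~~…
t=14: q1 h=32  …++++++[~]~~~~~~…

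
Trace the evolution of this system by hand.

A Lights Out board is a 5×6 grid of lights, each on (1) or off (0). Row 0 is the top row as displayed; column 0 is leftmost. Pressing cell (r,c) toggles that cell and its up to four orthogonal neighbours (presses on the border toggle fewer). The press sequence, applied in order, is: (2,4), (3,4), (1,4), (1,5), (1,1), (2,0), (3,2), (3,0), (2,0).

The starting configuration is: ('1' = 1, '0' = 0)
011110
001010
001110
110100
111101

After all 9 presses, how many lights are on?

16

[0] 011110
001010
001110
110100
111101
[1] 011110
001000
001001
110110
111101
[2] 011110
001000
001011
110001
111111
[3] 011100
001111
001001
110001
111111
[4] 011101
001100
001000
110001
111111
[5] 001101
110100
011000
110001
111111
[6] 001101
010100
101000
010001
111111
[7] 001101
010100
100000
001101
110111
[8] 001101
010100
000000
111101
010111
[9] 001101
110100
110000
011101
010111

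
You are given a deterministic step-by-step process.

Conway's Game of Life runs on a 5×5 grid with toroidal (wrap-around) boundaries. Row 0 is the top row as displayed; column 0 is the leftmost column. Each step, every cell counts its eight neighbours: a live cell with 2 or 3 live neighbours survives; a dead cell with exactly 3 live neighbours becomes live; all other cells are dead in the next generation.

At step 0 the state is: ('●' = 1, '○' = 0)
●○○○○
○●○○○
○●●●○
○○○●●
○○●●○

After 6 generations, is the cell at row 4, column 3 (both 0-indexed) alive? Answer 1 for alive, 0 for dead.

[0] ●○○○○
○●○○○
○●●●○
○○○●●
○○●●○
[1] ○●●○○
●●○○○
●●○●●
○●○○●
○○●●○
[2] ●○○●○
○○○●○
○○○●○
○●○○○
●○○●○
[3] ○○●●○
○○●●○
○○●○○
○○●○●
●●●○○
[4] ○○○○●
○●○○○
○●●○○
●○●○○
●○○○●
[5] ○○○○●
●●●○○
●○●○○
●○●●●
●●○●●
[6] ○○○○○
●○●●●
○○○○○
○○○○○
○●○○○

0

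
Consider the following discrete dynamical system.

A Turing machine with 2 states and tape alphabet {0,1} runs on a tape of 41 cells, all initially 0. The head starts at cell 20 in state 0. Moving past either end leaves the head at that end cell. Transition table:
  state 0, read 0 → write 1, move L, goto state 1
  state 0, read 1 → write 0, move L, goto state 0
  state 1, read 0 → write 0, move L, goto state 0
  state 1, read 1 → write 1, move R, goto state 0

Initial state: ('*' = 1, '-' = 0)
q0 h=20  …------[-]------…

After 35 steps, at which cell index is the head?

t=0: q0 h=20  …------[-]------…
t=1: q1 h=19  …------[-]*-----…
t=2: q0 h=18  …------[-]-*----…
t=3: q1 h=17  …------[-]*-*---…
t=4: q0 h=16  …------[-]-*-*--…
t=5: q1 h=15  …------[-]*-*-*-…
t=6: q0 h=14  …------[-]-*-*-*…
t=7: q1 h=13  …------[-]*-*-*-…
t=8: q0 h=12  …------[-]-*-*-*…
t=9: q1 h=11  …------[-]*-*-*-…
t=10: q0 h=10  …------[-]-*-*-*…
t=11: q1 h= 9  …------[-]*-*-*-…
t=12: q0 h= 8  …------[-]-*-*-*…
t=13: q1 h= 7  …------[-]*-*-*-…
t=14: q0 h= 6  |------[-]-*-*-*…
t=15: q1 h= 5  |-----[-]*-*-*-…
t=16: q0 h= 4  |----[-]-*-*-*…
t=17: q1 h= 3  |---[-]*-*-*-…
t=18: q0 h= 2  |--[-]-*-*-*…
t=19: q1 h= 1  |-[-]*-*-*-…
t=20: q0 h= 0  |[-]-*-*-*…
t=21: q1 h= 0  |[*]-*-*-*…
t=22: q0 h= 1  |*[-]*-*-*-…
t=23: q1 h= 0  |[*]**-*-*…
t=24: q0 h= 1  |*[*]*-*-*-…
t=25: q0 h= 0  |[*]-*-*-*…
t=26: q0 h= 0  |[-]-*-*-*…
t=27: q1 h= 0  |[*]-*-*-*…
t=28: q0 h= 1  |*[-]*-*-*-…
t=29: q1 h= 0  |[*]**-*-*…
t=30: q0 h= 1  |*[*]*-*-*-…
t=31: q0 h= 0  |[*]-*-*-*…
t=32: q0 h= 0  |[-]-*-*-*…
t=33: q1 h= 0  |[*]-*-*-*…
t=34: q0 h= 1  |*[-]*-*-*-…
t=35: q1 h= 0  |[*]**-*-*…

0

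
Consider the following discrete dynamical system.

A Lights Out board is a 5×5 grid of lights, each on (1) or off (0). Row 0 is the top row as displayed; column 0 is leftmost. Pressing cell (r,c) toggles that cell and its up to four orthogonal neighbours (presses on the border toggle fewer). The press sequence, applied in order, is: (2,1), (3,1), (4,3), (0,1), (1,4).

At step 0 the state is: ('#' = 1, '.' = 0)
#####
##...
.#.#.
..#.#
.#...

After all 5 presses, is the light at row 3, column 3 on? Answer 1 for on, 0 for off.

1

0) #####
##...
.#.#.
..#.#
.#...
1) #####
#....
#.##.
.##.#
.#...
2) #####
#....
####.
#...#
.....
3) #####
#....
####.
#..##
..###
4) ...##
##...
####.
#..##
..###
5) ...#.
##.##
#####
#..##
..###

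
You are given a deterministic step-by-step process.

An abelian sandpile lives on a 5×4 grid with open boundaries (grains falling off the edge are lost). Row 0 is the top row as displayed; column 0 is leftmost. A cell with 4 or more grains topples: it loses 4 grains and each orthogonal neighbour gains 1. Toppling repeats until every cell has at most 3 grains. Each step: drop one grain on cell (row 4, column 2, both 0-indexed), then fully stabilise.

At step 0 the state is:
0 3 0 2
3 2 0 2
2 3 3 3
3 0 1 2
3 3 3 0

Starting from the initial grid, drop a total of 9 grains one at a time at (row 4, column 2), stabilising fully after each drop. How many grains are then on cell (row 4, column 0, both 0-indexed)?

2

gen 0: 0 3 0 2
3 2 0 2
2 3 3 3
3 0 1 2
3 3 3 0
gen 1: 0 3 0 2
3 2 0 2
3 3 3 3
0 2 2 2
1 1 1 1
gen 2: 0 3 0 2
3 2 0 2
3 3 3 3
0 2 2 2
1 1 2 1
gen 3: 0 3 0 2
3 2 0 2
3 3 3 3
0 2 2 2
1 1 3 1
gen 4: 0 3 0 2
3 2 0 2
3 3 3 3
0 2 3 2
1 2 0 2
gen 5: 0 3 0 2
3 2 0 2
3 3 3 3
0 2 3 2
1 2 1 2
gen 6: 0 3 0 2
3 2 0 2
3 3 3 3
0 2 3 2
1 2 2 2
gen 7: 0 3 0 2
3 2 0 2
3 3 3 3
0 2 3 2
1 2 3 2
gen 8: 2 0 1 2
1 1 2 3
1 3 2 1
2 1 3 1
2 0 3 0
gen 9: 2 0 1 2
1 1 2 3
1 3 3 1
2 2 0 2
2 1 1 1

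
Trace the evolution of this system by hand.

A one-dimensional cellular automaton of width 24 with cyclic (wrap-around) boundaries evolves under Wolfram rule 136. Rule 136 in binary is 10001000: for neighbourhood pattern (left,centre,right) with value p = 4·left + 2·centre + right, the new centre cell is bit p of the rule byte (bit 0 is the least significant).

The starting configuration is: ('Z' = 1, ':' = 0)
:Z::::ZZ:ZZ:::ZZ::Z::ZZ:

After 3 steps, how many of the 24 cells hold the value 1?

t=0: :Z::::ZZ:ZZ:::ZZ::Z::ZZ:
t=1: ::::::Z::Z::::Z::::::Z::
t=2: ::::::::::::::::::::::::
t=3: ::::::::::::::::::::::::

0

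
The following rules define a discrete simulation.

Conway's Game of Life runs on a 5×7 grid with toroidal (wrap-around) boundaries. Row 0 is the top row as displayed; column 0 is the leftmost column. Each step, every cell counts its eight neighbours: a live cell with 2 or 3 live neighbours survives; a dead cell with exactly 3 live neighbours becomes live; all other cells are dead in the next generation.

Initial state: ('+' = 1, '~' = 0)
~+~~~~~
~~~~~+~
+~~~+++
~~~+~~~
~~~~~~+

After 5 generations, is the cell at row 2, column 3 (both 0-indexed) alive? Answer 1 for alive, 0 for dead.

gen 0: ~+~~~~~
~~~~~+~
+~~~+++
~~~+~~~
~~~~~~+
gen 1: ~~~~~~~
+~~~++~
~~~~+++
+~~~+~~
~~~~~~~
gen 2: ~~~~~~~
~~~~+~~
+~~+~~~
~~~~+~+
~~~~~~~
gen 3: ~~~~~~~
~~~~~~~
~~~+++~
~~~~~~~
~~~~~~~
gen 4: ~~~~~~~
~~~~+~~
~~~~+~~
~~~~+~~
~~~~~~~
gen 5: ~~~~~~~
~~~~~~~
~~~+++~
~~~~~~~
~~~~~~~

1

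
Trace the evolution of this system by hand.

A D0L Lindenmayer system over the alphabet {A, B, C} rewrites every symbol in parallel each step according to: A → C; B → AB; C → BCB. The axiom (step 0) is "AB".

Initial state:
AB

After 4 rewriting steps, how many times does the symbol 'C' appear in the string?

6

gen 0: AB
gen 1: CAB
gen 2: BCBCAB
gen 3: ABBCBABBCBCAB
gen 4: CABABBCBABCABABBCBABBCBCAB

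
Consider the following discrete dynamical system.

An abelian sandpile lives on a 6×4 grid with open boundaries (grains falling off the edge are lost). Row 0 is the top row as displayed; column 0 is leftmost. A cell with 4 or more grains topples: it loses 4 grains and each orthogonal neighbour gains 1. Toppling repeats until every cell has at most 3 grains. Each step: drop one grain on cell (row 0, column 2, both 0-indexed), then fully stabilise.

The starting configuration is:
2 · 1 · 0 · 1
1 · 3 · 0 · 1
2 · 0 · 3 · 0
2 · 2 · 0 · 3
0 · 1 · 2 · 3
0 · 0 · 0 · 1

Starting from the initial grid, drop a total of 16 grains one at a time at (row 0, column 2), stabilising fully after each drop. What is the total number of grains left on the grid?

37

step 0: 2 · 1 · 0 · 1
1 · 3 · 0 · 1
2 · 0 · 3 · 0
2 · 2 · 0 · 3
0 · 1 · 2 · 3
0 · 0 · 0 · 1
step 1: 2 · 1 · 1 · 1
1 · 3 · 0 · 1
2 · 0 · 3 · 0
2 · 2 · 0 · 3
0 · 1 · 2 · 3
0 · 0 · 0 · 1
step 2: 2 · 1 · 2 · 1
1 · 3 · 0 · 1
2 · 0 · 3 · 0
2 · 2 · 0 · 3
0 · 1 · 2 · 3
0 · 0 · 0 · 1
step 3: 2 · 1 · 3 · 1
1 · 3 · 0 · 1
2 · 0 · 3 · 0
2 · 2 · 0 · 3
0 · 1 · 2 · 3
0 · 0 · 0 · 1
step 4: 2 · 2 · 0 · 2
1 · 3 · 1 · 1
2 · 0 · 3 · 0
2 · 2 · 0 · 3
0 · 1 · 2 · 3
0 · 0 · 0 · 1
step 5: 2 · 2 · 1 · 2
1 · 3 · 1 · 1
2 · 0 · 3 · 0
2 · 2 · 0 · 3
0 · 1 · 2 · 3
0 · 0 · 0 · 1
step 6: 2 · 2 · 2 · 2
1 · 3 · 1 · 1
2 · 0 · 3 · 0
2 · 2 · 0 · 3
0 · 1 · 2 · 3
0 · 0 · 0 · 1
step 7: 2 · 2 · 3 · 2
1 · 3 · 1 · 1
2 · 0 · 3 · 0
2 · 2 · 0 · 3
0 · 1 · 2 · 3
0 · 0 · 0 · 1
step 8: 2 · 3 · 0 · 3
1 · 3 · 2 · 1
2 · 0 · 3 · 0
2 · 2 · 0 · 3
0 · 1 · 2 · 3
0 · 0 · 0 · 1
step 9: 2 · 3 · 1 · 3
1 · 3 · 2 · 1
2 · 0 · 3 · 0
2 · 2 · 0 · 3
0 · 1 · 2 · 3
0 · 0 · 0 · 1
step 10: 2 · 3 · 2 · 3
1 · 3 · 2 · 1
2 · 0 · 3 · 0
2 · 2 · 0 · 3
0 · 1 · 2 · 3
0 · 0 · 0 · 1
step 11: 2 · 3 · 3 · 3
1 · 3 · 2 · 1
2 · 0 · 3 · 0
2 · 2 · 0 · 3
0 · 1 · 2 · 3
0 · 0 · 0 · 1
step 12: 3 · 1 · 3 · 0
2 · 1 · 1 · 3
2 · 2 · 0 · 1
2 · 2 · 1 · 3
0 · 1 · 2 · 3
0 · 0 · 0 · 1
step 13: 3 · 2 · 0 · 1
2 · 1 · 2 · 3
2 · 2 · 0 · 1
2 · 2 · 1 · 3
0 · 1 · 2 · 3
0 · 0 · 0 · 1
step 14: 3 · 2 · 1 · 1
2 · 1 · 2 · 3
2 · 2 · 0 · 1
2 · 2 · 1 · 3
0 · 1 · 2 · 3
0 · 0 · 0 · 1
step 15: 3 · 2 · 2 · 1
2 · 1 · 2 · 3
2 · 2 · 0 · 1
2 · 2 · 1 · 3
0 · 1 · 2 · 3
0 · 0 · 0 · 1
step 16: 3 · 2 · 3 · 1
2 · 1 · 2 · 3
2 · 2 · 0 · 1
2 · 2 · 1 · 3
0 · 1 · 2 · 3
0 · 0 · 0 · 1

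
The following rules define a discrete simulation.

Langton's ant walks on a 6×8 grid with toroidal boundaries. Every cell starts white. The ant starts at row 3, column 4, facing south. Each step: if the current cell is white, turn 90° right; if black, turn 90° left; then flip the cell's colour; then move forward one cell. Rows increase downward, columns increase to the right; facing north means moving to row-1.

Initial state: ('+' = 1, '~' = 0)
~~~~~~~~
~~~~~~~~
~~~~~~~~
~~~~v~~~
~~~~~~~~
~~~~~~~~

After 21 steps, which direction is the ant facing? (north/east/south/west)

step 0: ~~~~~~~~
~~~~~~~~
~~~~~~~~
~~~~v~~~
~~~~~~~~
~~~~~~~~
step 1: ~~~~~~~~
~~~~~~~~
~~~~~~~~
~~~<+~~~
~~~~~~~~
~~~~~~~~
step 2: ~~~~~~~~
~~~~~~~~
~~~^~~~~
~~~++~~~
~~~~~~~~
~~~~~~~~
step 3: ~~~~~~~~
~~~~~~~~
~~~+>~~~
~~~++~~~
~~~~~~~~
~~~~~~~~
step 4: ~~~~~~~~
~~~~~~~~
~~~++~~~
~~~+v~~~
~~~~~~~~
~~~~~~~~
step 5: ~~~~~~~~
~~~~~~~~
~~~++~~~
~~~+~>~~
~~~~~~~~
~~~~~~~~
step 6: ~~~~~~~~
~~~~~~~~
~~~++~~~
~~~+~+~~
~~~~~v~~
~~~~~~~~
step 7: ~~~~~~~~
~~~~~~~~
~~~++~~~
~~~+~+~~
~~~~<+~~
~~~~~~~~
step 8: ~~~~~~~~
~~~~~~~~
~~~++~~~
~~~+^+~~
~~~~++~~
~~~~~~~~
step 9: ~~~~~~~~
~~~~~~~~
~~~++~~~
~~~++>~~
~~~~++~~
~~~~~~~~
step 10: ~~~~~~~~
~~~~~~~~
~~~++^~~
~~~++~~~
~~~~++~~
~~~~~~~~
step 11: ~~~~~~~~
~~~~~~~~
~~~+++>~
~~~++~~~
~~~~++~~
~~~~~~~~
step 12: ~~~~~~~~
~~~~~~~~
~~~++++~
~~~++~v~
~~~~++~~
~~~~~~~~
step 13: ~~~~~~~~
~~~~~~~~
~~~++++~
~~~++<+~
~~~~++~~
~~~~~~~~
step 14: ~~~~~~~~
~~~~~~~~
~~~++^+~
~~~++++~
~~~~++~~
~~~~~~~~
step 15: ~~~~~~~~
~~~~~~~~
~~~+<~+~
~~~++++~
~~~~++~~
~~~~~~~~
step 16: ~~~~~~~~
~~~~~~~~
~~~+~~+~
~~~+v++~
~~~~++~~
~~~~~~~~
step 17: ~~~~~~~~
~~~~~~~~
~~~+~~+~
~~~+~>+~
~~~~++~~
~~~~~~~~
step 18: ~~~~~~~~
~~~~~~~~
~~~+~^+~
~~~+~~+~
~~~~++~~
~~~~~~~~
step 19: ~~~~~~~~
~~~~~~~~
~~~+~+>~
~~~+~~+~
~~~~++~~
~~~~~~~~
step 20: ~~~~~~~~
~~~~~~^~
~~~+~+~~
~~~+~~+~
~~~~++~~
~~~~~~~~
step 21: ~~~~~~~~
~~~~~~+>
~~~+~+~~
~~~+~~+~
~~~~++~~
~~~~~~~~

east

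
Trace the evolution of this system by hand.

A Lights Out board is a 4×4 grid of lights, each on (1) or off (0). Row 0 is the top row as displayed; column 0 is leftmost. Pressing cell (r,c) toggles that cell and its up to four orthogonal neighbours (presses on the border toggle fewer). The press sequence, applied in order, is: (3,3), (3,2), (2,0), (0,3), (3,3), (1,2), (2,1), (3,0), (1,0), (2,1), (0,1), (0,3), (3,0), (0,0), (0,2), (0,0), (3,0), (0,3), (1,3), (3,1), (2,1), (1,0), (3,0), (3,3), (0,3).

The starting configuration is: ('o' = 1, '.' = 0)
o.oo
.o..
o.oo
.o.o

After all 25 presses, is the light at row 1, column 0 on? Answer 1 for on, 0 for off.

t=0: o.oo
.o..
o.oo
.o.o
t=1: o.oo
.o..
o.o.
.oo.
t=2: o.oo
.o..
o...
...o
t=3: o.oo
oo..
.o..
o..o
t=4: o...
oo.o
.o..
o..o
t=5: o...
oo.o
.o.o
o.o.
t=6: o.o.
o.o.
.ooo
o.o.
t=7: o.o.
ooo.
o..o
ooo.
t=8: o.o.
ooo.
...o
..o.
t=9: ..o.
..o.
o..o
..o.
t=10: ..o.
.oo.
.ooo
.oo.
t=11: oo..
..o.
.ooo
.oo.
t=12: oooo
..oo
.ooo
.oo.
t=13: oooo
..oo
oooo
o.o.
t=14: ..oo
o.oo
oooo
o.o.
t=15: .o..
o..o
oooo
o.o.
t=16: o...
...o
oooo
o.o.
t=17: o...
...o
.ooo
.oo.
t=18: o.oo
....
.ooo
.oo.
t=19: o.o.
..oo
.oo.
.oo.
t=20: o.o.
..oo
..o.
o...
t=21: o.o.
.ooo
oo..
oo..
t=22: ..o.
o.oo
.o..
oo..
t=23: ..o.
o.oo
oo..
....
t=24: ..o.
o.oo
oo.o
..oo
t=25: ...o
o.o.
oo.o
..oo

1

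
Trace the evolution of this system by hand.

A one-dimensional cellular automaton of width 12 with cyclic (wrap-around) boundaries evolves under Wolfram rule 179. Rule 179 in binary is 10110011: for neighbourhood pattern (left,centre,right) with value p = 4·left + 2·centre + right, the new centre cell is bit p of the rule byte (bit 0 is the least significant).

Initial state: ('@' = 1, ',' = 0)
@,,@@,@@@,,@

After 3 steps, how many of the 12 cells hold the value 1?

6

0) @,,@@,@@@,,@
1) ,@@,,@,@,@@,
2) @,,@@,@,@,,@
3) ,@@,,@,@,@@,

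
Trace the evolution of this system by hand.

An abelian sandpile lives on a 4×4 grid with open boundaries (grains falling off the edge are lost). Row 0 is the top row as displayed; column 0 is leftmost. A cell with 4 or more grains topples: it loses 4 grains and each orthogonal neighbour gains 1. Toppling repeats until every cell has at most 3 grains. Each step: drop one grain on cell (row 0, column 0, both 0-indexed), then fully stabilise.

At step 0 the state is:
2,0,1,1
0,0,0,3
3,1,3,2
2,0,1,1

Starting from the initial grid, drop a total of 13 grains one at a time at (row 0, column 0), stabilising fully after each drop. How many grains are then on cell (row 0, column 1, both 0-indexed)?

3

0) 2,0,1,1
0,0,0,3
3,1,3,2
2,0,1,1
1) 3,0,1,1
0,0,0,3
3,1,3,2
2,0,1,1
2) 0,1,1,1
1,0,0,3
3,1,3,2
2,0,1,1
3) 1,1,1,1
1,0,0,3
3,1,3,2
2,0,1,1
4) 2,1,1,1
1,0,0,3
3,1,3,2
2,0,1,1
5) 3,1,1,1
1,0,0,3
3,1,3,2
2,0,1,1
6) 0,2,1,1
2,0,0,3
3,1,3,2
2,0,1,1
7) 1,2,1,1
2,0,0,3
3,1,3,2
2,0,1,1
8) 2,2,1,1
2,0,0,3
3,1,3,2
2,0,1,1
9) 3,2,1,1
2,0,0,3
3,1,3,2
2,0,1,1
10) 0,3,1,1
3,0,0,3
3,1,3,2
2,0,1,1
11) 1,3,1,1
3,0,0,3
3,1,3,2
2,0,1,1
12) 2,3,1,1
3,0,0,3
3,1,3,2
2,0,1,1
13) 3,3,1,1
3,0,0,3
3,1,3,2
2,0,1,1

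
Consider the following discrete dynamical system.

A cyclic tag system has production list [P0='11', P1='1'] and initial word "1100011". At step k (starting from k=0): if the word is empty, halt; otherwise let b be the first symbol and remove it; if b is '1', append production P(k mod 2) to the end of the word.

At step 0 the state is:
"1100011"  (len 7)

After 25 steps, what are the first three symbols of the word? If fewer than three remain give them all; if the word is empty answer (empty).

111

k=0  "1100011"  (len 7)
k=1  "10001111"  (len 8)
k=2  "00011111"  (len 8)
k=3  "0011111"  (len 7)
k=4  "011111"  (len 6)
k=5  "11111"  (len 5)
k=6  "11111"  (len 5)
k=7  "111111"  (len 6)
k=8  "111111"  (len 6)
k=9  "1111111"  (len 7)
k=10  "1111111"  (len 7)
k=11  "11111111"  (len 8)
k=12  "11111111"  (len 8)
k=13  "111111111"  (len 9)
k=14  "111111111"  (len 9)
k=15  "1111111111"  (len 10)
k=16  "1111111111"  (len 10)
k=17  "11111111111"  (len 11)
k=18  "11111111111"  (len 11)
k=19  "111111111111"  (len 12)
k=20  "111111111111"  (len 12)
k=21  "1111111111111"  (len 13)
k=22  "1111111111111"  (len 13)
k=23  "11111111111111"  (len 14)
k=24  "11111111111111"  (len 14)
k=25  "111111111111111"  (len 15)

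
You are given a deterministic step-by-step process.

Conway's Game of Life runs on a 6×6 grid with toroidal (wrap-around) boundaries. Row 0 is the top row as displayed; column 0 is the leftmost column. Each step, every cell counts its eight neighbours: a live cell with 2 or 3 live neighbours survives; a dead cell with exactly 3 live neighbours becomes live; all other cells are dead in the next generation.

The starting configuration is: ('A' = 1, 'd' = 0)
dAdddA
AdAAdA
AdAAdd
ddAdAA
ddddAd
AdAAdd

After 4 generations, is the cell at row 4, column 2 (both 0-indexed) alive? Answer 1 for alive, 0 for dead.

step 0: dAdddA
AdAAdA
AdAAdd
ddAdAA
ddddAd
AdAAdd
step 1: dddddA
dddAdA
Addddd
dAAdAA
dAAdAd
AAAAAA
step 2: dAdddd
AdddAA
AAAAdd
ddAdAA
dddddd
dddddd
step 3: AddddA
dddAAA
ddAddd
AdAdAA
dddddd
dddddd
step 4: AddddA
AddAAA
AAAddd
dAdAdA
dddddA
dddddd

0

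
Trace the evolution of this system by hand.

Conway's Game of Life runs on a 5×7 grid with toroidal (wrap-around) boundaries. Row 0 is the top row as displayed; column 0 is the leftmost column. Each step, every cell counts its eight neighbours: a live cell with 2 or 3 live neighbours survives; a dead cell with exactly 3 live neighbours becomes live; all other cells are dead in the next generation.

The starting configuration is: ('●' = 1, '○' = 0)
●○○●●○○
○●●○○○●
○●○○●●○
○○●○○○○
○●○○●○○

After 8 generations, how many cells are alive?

0) ●○○●●○○
○●●○○○●
○●○○●●○
○○●○○○○
○●○○●○○
1) ●○○●●●○
○●●○○○●
●●○●○●○
○●●●●●○
○●●○●○○
2) ●○○○●●●
○○○○○○○
○○○○○●○
○○○○○●●
●○○○○○●
3) ●○○○○●○
○○○○●○○
○○○○○●●
●○○○○●○
○○○○●○○
4) ○○○○●●○
○○○○●○○
○○○○●●●
○○○○●●○
○○○○●●○
5) ○○○●○○○
○○○●○○●
○○○●○○●
○○○●○○○
○○○●○○●
6) ○○●●●○○
○○●●●○○
○○●●●○○
○○●●●○○
○○●●●○○
7) ○●○○○●○
○●○○○●○
○●○○○●○
○●○○○●○
○●○○○●○
8) ●●●○●●●
●●●○●●●
●●●○●●●
●●●○●●●
●●●○●●●

30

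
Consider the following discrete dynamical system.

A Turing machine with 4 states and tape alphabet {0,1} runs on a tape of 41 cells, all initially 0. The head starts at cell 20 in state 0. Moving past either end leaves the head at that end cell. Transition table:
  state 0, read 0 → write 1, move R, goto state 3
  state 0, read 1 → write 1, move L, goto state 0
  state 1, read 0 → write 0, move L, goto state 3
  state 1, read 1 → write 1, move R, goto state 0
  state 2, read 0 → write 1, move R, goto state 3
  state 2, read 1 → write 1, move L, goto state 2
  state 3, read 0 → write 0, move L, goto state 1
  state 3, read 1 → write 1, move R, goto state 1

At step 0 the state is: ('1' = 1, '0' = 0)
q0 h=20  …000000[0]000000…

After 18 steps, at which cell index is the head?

26

t=0: q0 h=20  …000000[0]000000…
t=1: q3 h=21  …000001[0]000000…
t=2: q1 h=20  …000000[1]000000…
t=3: q0 h=21  …000001[0]000000…
t=4: q3 h=22  …000011[0]000000…
t=5: q1 h=21  …000001[1]000000…
t=6: q0 h=22  …000011[0]000000…
t=7: q3 h=23  …000111[0]000000…
t=8: q1 h=22  …000011[1]000000…
t=9: q0 h=23  …000111[0]000000…
t=10: q3 h=24  …001111[0]000000…
t=11: q1 h=23  …000111[1]000000…
t=12: q0 h=24  …001111[0]000000…
t=13: q3 h=25  …011111[0]000000…
t=14: q1 h=24  …001111[1]000000…
t=15: q0 h=25  …011111[0]000000…
t=16: q3 h=26  …111111[0]000000…
t=17: q1 h=25  …011111[1]000000…
t=18: q0 h=26  …111111[0]000000…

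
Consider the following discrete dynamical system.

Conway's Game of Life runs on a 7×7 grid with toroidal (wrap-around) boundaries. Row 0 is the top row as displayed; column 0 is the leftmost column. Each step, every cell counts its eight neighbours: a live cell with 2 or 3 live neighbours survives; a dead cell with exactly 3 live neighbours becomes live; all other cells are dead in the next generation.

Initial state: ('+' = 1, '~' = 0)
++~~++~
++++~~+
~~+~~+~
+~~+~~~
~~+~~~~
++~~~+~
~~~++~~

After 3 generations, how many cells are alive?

22

[0] ++~~++~
++++~~+
~~+~~+~
+~~+~~~
~~+~~~~
++~~~+~
~~~++~~
[1] ~~~~~+~
~~~+~~~
~~~~+~~
~+++~~~
+~+~~~+
~++++~~
~~++~~~
[2] ~~+++~~
~~~~+~~
~~~~+~~
++++~~~
+~~~+~~
+~~~+~~
~+~~~~~
[3] ~~+++~~
~~~~++~
~++~+~~
+++++~~
+~+~+~+
++~~~~~
~++~+~~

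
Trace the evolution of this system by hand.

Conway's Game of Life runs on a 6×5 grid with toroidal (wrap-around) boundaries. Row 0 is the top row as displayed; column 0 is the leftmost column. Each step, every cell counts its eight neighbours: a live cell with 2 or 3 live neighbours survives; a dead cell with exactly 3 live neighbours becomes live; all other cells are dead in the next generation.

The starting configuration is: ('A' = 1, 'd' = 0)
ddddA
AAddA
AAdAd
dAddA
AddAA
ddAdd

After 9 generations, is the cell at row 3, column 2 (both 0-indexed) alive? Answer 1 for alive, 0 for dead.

0

gen 0: ddddA
AAddA
AAdAd
dAddA
AddAA
ddAdd
gen 1: dAdAA
dAAAd
dddAd
dAddd
AAAAA
Adddd
gen 2: dAdAA
AAddd
dAdAd
dAddd
ddAAA
ddddd
gen 3: dAAdA
dAdAd
dAddd
AAddA
ddAAd
Adddd
gen 4: dAAAA
dAdAd
dAddA
AAdAA
ddAAd
AdddA
gen 5: dAddd
dAddd
dAddd
dAddd
ddAdd
Adddd
gen 6: AAddd
AAAdd
AAAdd
dAAdd
dAddd
dAddd
gen 7: ddddd
ddddA
dddAd
ddddd
AAddd
dAAdd
gen 8: ddddd
ddddd
ddddd
ddddd
AAAdd
AAAdd
gen 9: dAddd
ddddd
ddddd
dAddd
AdAdd
AdAdd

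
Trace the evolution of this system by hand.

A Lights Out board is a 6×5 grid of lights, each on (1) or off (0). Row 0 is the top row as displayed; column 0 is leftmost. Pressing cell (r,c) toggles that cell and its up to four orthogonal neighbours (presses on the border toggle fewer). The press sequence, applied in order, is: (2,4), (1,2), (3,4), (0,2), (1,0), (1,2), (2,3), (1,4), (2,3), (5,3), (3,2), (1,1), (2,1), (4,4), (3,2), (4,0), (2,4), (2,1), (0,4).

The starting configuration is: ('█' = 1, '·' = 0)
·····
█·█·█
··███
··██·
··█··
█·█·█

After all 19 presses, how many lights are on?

18

0) ·····
█·█·█
··███
··██·
··█··
█·█·█
1) ·····
█·█··
··█··
··███
··█··
█·█·█
2) ··█··
██·█·
·····
··███
··█··
█·█·█
3) ··█··
██·█·
····█
··█··
··█·█
█·█·█
4) ·█·█·
████·
····█
··█··
··█·█
█·█·█
5) ██·█·
··██·
█···█
··█··
··█·█
█·█·█
6) ████·
·█···
█·█·█
··█··
··█·█
█·█·█
7) ████·
·█·█·
█··█·
··██·
··█·█
█·█·█
8) █████
·█··█
█··██
··██·
··█·█
█·█·█
9) █████
·█·██
█·█··
··█··
··█·█
█·█·█
10) █████
·█·██
█·█··
··█··
··███
█··█·
11) █████
·█·██
█····
·█·█·
···██
█··█·
12) █·███
█·███
██···
·█·█·
···██
█··█·
13) █·███
█████
··█··
···█·
···██
█··█·
14) █·███
█████
··█··
···██
·····
█··██
15) █·███
█████
·····
·██·█
··█··
█··██
16) █·███
█████
·····
███·█
███··
···██
17) █·███
████·
···██
███··
███··
···██
18) █·███
█·██·
█████
█·█··
███··
···██
19) █·█··
█·███
█████
█·█··
███··
···██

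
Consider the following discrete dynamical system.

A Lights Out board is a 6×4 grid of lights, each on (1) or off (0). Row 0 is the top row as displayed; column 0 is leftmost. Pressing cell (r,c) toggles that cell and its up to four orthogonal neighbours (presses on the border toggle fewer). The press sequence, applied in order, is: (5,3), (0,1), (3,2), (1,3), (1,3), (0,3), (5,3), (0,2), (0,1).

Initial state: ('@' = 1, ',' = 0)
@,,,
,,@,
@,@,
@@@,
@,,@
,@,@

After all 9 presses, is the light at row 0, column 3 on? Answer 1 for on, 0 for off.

0

gen 0: @,,,
,,@,
@,@,
@@@,
@,,@
,@,@
gen 1: @,,,
,,@,
@,@,
@@@,
@,,,
,@@,
gen 2: ,@@,
,@@,
@,@,
@@@,
@,,,
,@@,
gen 3: ,@@,
,@@,
@,,,
@,,@
@,@,
,@@,
gen 4: ,@@@
,@,@
@,,@
@,,@
@,@,
,@@,
gen 5: ,@@,
,@@,
@,,,
@,,@
@,@,
,@@,
gen 6: ,@,@
,@@@
@,,,
@,,@
@,@,
,@@,
gen 7: ,@,@
,@@@
@,,,
@,,@
@,@@
,@,@
gen 8: ,,@,
,@,@
@,,,
@,,@
@,@@
,@,@
gen 9: @@,,
,,,@
@,,,
@,,@
@,@@
,@,@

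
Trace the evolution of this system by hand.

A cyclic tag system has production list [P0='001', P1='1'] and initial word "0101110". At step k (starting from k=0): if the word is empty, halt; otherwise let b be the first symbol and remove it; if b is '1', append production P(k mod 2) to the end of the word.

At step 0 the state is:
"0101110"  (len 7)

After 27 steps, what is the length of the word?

7

[0] "0101110"  (len 7)
[1] "101110"  (len 6)
[2] "011101"  (len 6)
[3] "11101"  (len 5)
[4] "11011"  (len 5)
[5] "1011001"  (len 7)
[6] "0110011"  (len 7)
[7] "110011"  (len 6)
[8] "100111"  (len 6)
[9] "00111001"  (len 8)
[10] "0111001"  (len 7)
[11] "111001"  (len 6)
[12] "110011"  (len 6)
[13] "10011001"  (len 8)
[14] "00110011"  (len 8)
[15] "0110011"  (len 7)
[16] "110011"  (len 6)
[17] "10011001"  (len 8)
[18] "00110011"  (len 8)
[19] "0110011"  (len 7)
[20] "110011"  (len 6)
[21] "10011001"  (len 8)
[22] "00110011"  (len 8)
[23] "0110011"  (len 7)
[24] "110011"  (len 6)
[25] "10011001"  (len 8)
[26] "00110011"  (len 8)
[27] "0110011"  (len 7)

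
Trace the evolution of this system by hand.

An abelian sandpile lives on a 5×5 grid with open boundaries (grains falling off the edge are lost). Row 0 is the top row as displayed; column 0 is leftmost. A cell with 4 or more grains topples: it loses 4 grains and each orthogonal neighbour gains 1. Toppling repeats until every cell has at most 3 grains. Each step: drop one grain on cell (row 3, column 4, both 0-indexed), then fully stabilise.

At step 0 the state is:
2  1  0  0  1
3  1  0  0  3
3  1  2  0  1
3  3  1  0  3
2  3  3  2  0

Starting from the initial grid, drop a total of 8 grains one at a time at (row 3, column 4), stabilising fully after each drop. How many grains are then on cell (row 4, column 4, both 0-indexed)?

step 0: 2  1  0  0  1
3  1  0  0  3
3  1  2  0  1
3  3  1  0  3
2  3  3  2  0
step 1: 2  1  0  0  1
3  1  0  0  3
3  1  2  0  2
3  3  1  1  0
2  3  3  2  1
step 2: 2  1  0  0  1
3  1  0  0  3
3  1  2  0  2
3  3  1  1  1
2  3  3  2  1
step 3: 2  1  0  0  1
3  1  0  0  3
3  1  2  0  2
3  3  1  1  2
2  3  3  2  1
step 4: 2  1  0  0  1
3  1  0  0  3
3  1  2  0  2
3  3  1  1  3
2  3  3  2  1
step 5: 2  1  0  0  1
3  1  0  0  3
3  1  2  0  3
3  3  1  2  0
2  3  3  2  2
step 6: 2  1  0  0  1
3  1  0  0  3
3  1  2  0  3
3  3  1  2  1
2  3  3  2  2
step 7: 2  1  0  0  1
3  1  0  0  3
3  1  2  0  3
3  3  1  2  2
2  3  3  2  2
step 8: 2  1  0  0  1
3  1  0  0  3
3  1  2  0  3
3  3  1  2  3
2  3  3  2  2

2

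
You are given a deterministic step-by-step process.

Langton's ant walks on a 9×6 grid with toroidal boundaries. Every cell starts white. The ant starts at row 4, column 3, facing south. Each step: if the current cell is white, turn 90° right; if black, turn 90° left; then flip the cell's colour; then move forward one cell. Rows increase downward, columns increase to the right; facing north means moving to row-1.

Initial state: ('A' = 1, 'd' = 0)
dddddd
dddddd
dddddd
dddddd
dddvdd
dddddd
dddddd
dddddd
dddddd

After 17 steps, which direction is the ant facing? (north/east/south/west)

east

[0] dddddd
dddddd
dddddd
dddddd
dddvdd
dddddd
dddddd
dddddd
dddddd
[1] dddddd
dddddd
dddddd
dddddd
dd<Add
dddddd
dddddd
dddddd
dddddd
[2] dddddd
dddddd
dddddd
dd^ddd
ddAAdd
dddddd
dddddd
dddddd
dddddd
[3] dddddd
dddddd
dddddd
ddA>dd
ddAAdd
dddddd
dddddd
dddddd
dddddd
[4] dddddd
dddddd
dddddd
ddAAdd
ddAvdd
dddddd
dddddd
dddddd
dddddd
[5] dddddd
dddddd
dddddd
ddAAdd
ddAd>d
dddddd
dddddd
dddddd
dddddd
[6] dddddd
dddddd
dddddd
ddAAdd
ddAdAd
ddddvd
dddddd
dddddd
dddddd
[7] dddddd
dddddd
dddddd
ddAAdd
ddAdAd
ddd<Ad
dddddd
dddddd
dddddd
[8] dddddd
dddddd
dddddd
ddAAdd
ddA^Ad
dddAAd
dddddd
dddddd
dddddd
[9] dddddd
dddddd
dddddd
ddAAdd
ddAA>d
dddAAd
dddddd
dddddd
dddddd
[10] dddddd
dddddd
dddddd
ddAA^d
ddAAdd
dddAAd
dddddd
dddddd
dddddd
[11] dddddd
dddddd
dddddd
ddAAA>
ddAAdd
dddAAd
dddddd
dddddd
dddddd
[12] dddddd
dddddd
dddddd
ddAAAA
ddAAdv
dddAAd
dddddd
dddddd
dddddd
[13] dddddd
dddddd
dddddd
ddAAAA
ddAA<A
dddAAd
dddddd
dddddd
dddddd
[14] dddddd
dddddd
dddddd
ddAA^A
ddAAAA
dddAAd
dddddd
dddddd
dddddd
[15] dddddd
dddddd
dddddd
ddA<dA
ddAAAA
dddAAd
dddddd
dddddd
dddddd
[16] dddddd
dddddd
dddddd
ddAddA
ddAvAA
dddAAd
dddddd
dddddd
dddddd
[17] dddddd
dddddd
dddddd
ddAddA
ddAd>A
dddAAd
dddddd
dddddd
dddddd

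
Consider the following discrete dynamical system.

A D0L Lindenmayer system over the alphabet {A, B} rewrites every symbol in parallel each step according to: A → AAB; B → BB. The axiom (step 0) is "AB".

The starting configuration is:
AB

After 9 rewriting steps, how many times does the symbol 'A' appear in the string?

512

0) AB
1) AABBB
2) AABAABBBBBBB
3) AABAABBBAABAABBBBBBBBBBBBBBB
4) AABAABBBAABAABBBBBBBAABAABBBAABAABBBBBBBBBBBBBBBBBBBBBBBBBBBBBBB
5) AABAABBBAABAABBBBBBBAABAABBBAABAABBBBBBBBBBBBBBBAABAABBBAA…BBBBBBBBBBBBBBBBBBBBBBBBBBBBBBBBBBBBBBBBBBBBBBBBBBBBBBBBBB  (len 144)
6) AABAABBBAABAABBBBBBBAABAABBBAABAABBBBBBBBBBBBBBBAABAABBBAA…BBBBBBBBBBBBBBBBBBBBBBBBBBBBBBBBBBBBBBBBBBBBBBBBBBBBBBBBBB  (len 320)
7) AABAABBBAABAABBBBBBBAABAABBBAABAABBBBBBBBBBBBBBBAABAABBBAA…BBBBBBBBBBBBBBBBBBBBBBBBBBBBBBBBBBBBBBBBBBBBBBBBBBBBBBBBBB  (len 704)
8) AABAABBBAABAABBBBBBBAABAABBBAABAABBBBBBBBBBBBBBBAABAABBBAA…BBBBBBBBBBBBBBBBBBBBBBBBBBBBBBBBBBBBBBBBBBBBBBBBBBBBBBBBBB  (len 1536)
9) AABAABBBAABAABBBBBBBAABAABBBAABAABBBBBBBBBBBBBBBAABAABBBAA…BBBBBBBBBBBBBBBBBBBBBBBBBBBBBBBBBBBBBBBBBBBBBBBBBBBBBBBBBB  (len 3328)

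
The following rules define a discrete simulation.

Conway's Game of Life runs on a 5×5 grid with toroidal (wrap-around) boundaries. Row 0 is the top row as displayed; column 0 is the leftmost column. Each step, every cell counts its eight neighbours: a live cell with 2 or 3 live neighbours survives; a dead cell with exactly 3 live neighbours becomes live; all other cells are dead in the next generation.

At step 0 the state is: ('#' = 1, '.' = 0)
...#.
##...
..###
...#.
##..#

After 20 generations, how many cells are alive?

[0] ...#.
##...
..###
...#.
##..#
[1] ..#..
##...
#####
.#...
#.###
[2] ..#..
.....
...##
.....
#.###
[3] .##.#
...#.
.....
#.#..
.####
[4] .#..#
..##.
.....
#.#.#
....#
[5] #.#.#
..##.
.##.#
#..##
.#..#
[6] #.#.#
.....
.#...
.....
.##..
[7] #.##.
##...
.....
.##..
####.
[8] ...#.
###.#
#.#..
#..#.
#....
[9] ..##.
#.#.#
..#..
#....
.....
[10] .####
..#.#
#..##
.....
.....
[11] ###.#
.....
#..##
....#
..##.
[12] ###.#
..#..
#..##
#.#..
..#..
[13] #.#..
..#..
#.###
#.#..
..#.#
[14] ..#..
#.#..
#.#.#
#.#..
#.#.#
[15] #.#.#
#.#.#
#.#.#
..#..
#.#.#
[16] ..#..
..#..
#.#.#
..#..
#.#.#
[17] ..#..
..#..
..#..
..#..
..#..
[18] .###.
.###.
.###.
.###.
.###.
[19] #...#
#...#
#...#
#...#
#...#
[20] .#.#.
.#.#.
.#.#.
.#.#.
.#.#.

10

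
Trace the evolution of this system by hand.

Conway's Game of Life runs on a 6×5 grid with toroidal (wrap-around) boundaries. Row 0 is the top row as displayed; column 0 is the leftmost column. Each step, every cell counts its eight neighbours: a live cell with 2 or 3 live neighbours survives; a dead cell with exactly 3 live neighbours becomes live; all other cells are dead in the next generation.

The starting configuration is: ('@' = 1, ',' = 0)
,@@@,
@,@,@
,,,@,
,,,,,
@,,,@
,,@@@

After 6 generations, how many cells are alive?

3

gen 0: ,@@@,
@,@,@
,,,@,
,,,,,
@,,,@
,,@@@
gen 1: ,,,,,
@,,,@
,,,@@
,,,,@
@,,,@
,,,,,
gen 2: ,,,,,
@,,@@
,,,@,
,,,,,
@,,,@
,,,,,
gen 3: ,,,,@
,,,@@
,,,@,
,,,,@
,,,,,
,,,,,
gen 4: ,,,@@
,,,@@
,,,@,
,,,,,
,,,,,
,,,,,
gen 5: ,,,@@
,,@,,
,,,@@
,,,,,
,,,,,
,,,,,
gen 6: ,,,@,
,,@,,
,,,@,
,,,,,
,,,,,
,,,,,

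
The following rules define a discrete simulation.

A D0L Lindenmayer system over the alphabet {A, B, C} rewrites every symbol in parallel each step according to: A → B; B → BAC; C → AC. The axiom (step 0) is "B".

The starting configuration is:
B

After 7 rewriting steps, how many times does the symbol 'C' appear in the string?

64

t=0: B
t=1: BAC
t=2: BACBAC
t=3: BACBACBACBAC
t=4: BACBACBACBACBACBACBACBAC
t=5: BACBACBACBACBACBACBACBACBACBACBACBACBACBACBACBAC
t=6: BACBACBACBACBACBACBACBACBACBACBACBACBACBACBACBACBACBACBACBACBACBACBACBACBACBACBACBACBACBACBACBAC
t=7: BACBACBACBACBACBACBACBACBACBACBACBACBACBACBACBACBACBACBACB…CBACBACBACBACBACBACBACBACBACBACBACBACBACBACBACBACBACBACBAC  (len 192)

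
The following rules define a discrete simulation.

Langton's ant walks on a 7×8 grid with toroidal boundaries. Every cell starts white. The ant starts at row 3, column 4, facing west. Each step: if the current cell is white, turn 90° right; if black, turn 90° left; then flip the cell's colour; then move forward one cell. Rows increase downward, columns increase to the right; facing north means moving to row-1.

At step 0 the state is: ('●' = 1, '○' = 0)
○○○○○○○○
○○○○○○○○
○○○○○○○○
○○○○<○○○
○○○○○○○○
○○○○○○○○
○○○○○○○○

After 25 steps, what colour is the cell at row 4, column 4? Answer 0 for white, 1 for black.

[0] ○○○○○○○○
○○○○○○○○
○○○○○○○○
○○○○<○○○
○○○○○○○○
○○○○○○○○
○○○○○○○○
[1] ○○○○○○○○
○○○○○○○○
○○○○^○○○
○○○○●○○○
○○○○○○○○
○○○○○○○○
○○○○○○○○
[2] ○○○○○○○○
○○○○○○○○
○○○○●>○○
○○○○●○○○
○○○○○○○○
○○○○○○○○
○○○○○○○○
[3] ○○○○○○○○
○○○○○○○○
○○○○●●○○
○○○○●v○○
○○○○○○○○
○○○○○○○○
○○○○○○○○
[4] ○○○○○○○○
○○○○○○○○
○○○○●●○○
○○○○<●○○
○○○○○○○○
○○○○○○○○
○○○○○○○○
[5] ○○○○○○○○
○○○○○○○○
○○○○●●○○
○○○○○●○○
○○○○v○○○
○○○○○○○○
○○○○○○○○
[6] ○○○○○○○○
○○○○○○○○
○○○○●●○○
○○○○○●○○
○○○<●○○○
○○○○○○○○
○○○○○○○○
[7] ○○○○○○○○
○○○○○○○○
○○○○●●○○
○○○^○●○○
○○○●●○○○
○○○○○○○○
○○○○○○○○
[8] ○○○○○○○○
○○○○○○○○
○○○○●●○○
○○○●>●○○
○○○●●○○○
○○○○○○○○
○○○○○○○○
[9] ○○○○○○○○
○○○○○○○○
○○○○●●○○
○○○●●●○○
○○○●v○○○
○○○○○○○○
○○○○○○○○
[10] ○○○○○○○○
○○○○○○○○
○○○○●●○○
○○○●●●○○
○○○●○>○○
○○○○○○○○
○○○○○○○○
[11] ○○○○○○○○
○○○○○○○○
○○○○●●○○
○○○●●●○○
○○○●○●○○
○○○○○v○○
○○○○○○○○
[12] ○○○○○○○○
○○○○○○○○
○○○○●●○○
○○○●●●○○
○○○●○●○○
○○○○<●○○
○○○○○○○○
[13] ○○○○○○○○
○○○○○○○○
○○○○●●○○
○○○●●●○○
○○○●^●○○
○○○○●●○○
○○○○○○○○
[14] ○○○○○○○○
○○○○○○○○
○○○○●●○○
○○○●●●○○
○○○●●>○○
○○○○●●○○
○○○○○○○○
[15] ○○○○○○○○
○○○○○○○○
○○○○●●○○
○○○●●^○○
○○○●●○○○
○○○○●●○○
○○○○○○○○
[16] ○○○○○○○○
○○○○○○○○
○○○○●●○○
○○○●<○○○
○○○●●○○○
○○○○●●○○
○○○○○○○○
[17] ○○○○○○○○
○○○○○○○○
○○○○●●○○
○○○●○○○○
○○○●v○○○
○○○○●●○○
○○○○○○○○
[18] ○○○○○○○○
○○○○○○○○
○○○○●●○○
○○○●○○○○
○○○●○>○○
○○○○●●○○
○○○○○○○○
[19] ○○○○○○○○
○○○○○○○○
○○○○●●○○
○○○●○○○○
○○○●○●○○
○○○○●v○○
○○○○○○○○
[20] ○○○○○○○○
○○○○○○○○
○○○○●●○○
○○○●○○○○
○○○●○●○○
○○○○●○>○
○○○○○○○○
[21] ○○○○○○○○
○○○○○○○○
○○○○●●○○
○○○●○○○○
○○○●○●○○
○○○○●○●○
○○○○○○v○
[22] ○○○○○○○○
○○○○○○○○
○○○○●●○○
○○○●○○○○
○○○●○●○○
○○○○●○●○
○○○○○<●○
[23] ○○○○○○○○
○○○○○○○○
○○○○●●○○
○○○●○○○○
○○○●○●○○
○○○○●^●○
○○○○○●●○
[24] ○○○○○○○○
○○○○○○○○
○○○○●●○○
○○○●○○○○
○○○●○●○○
○○○○●●>○
○○○○○●●○
[25] ○○○○○○○○
○○○○○○○○
○○○○●●○○
○○○●○○○○
○○○●○●^○
○○○○●●○○
○○○○○●●○

0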